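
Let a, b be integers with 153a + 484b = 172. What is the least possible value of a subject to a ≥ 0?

444

gcd(484, 153) = 1  (484 = 3*153 + 25, 153 = 6*25 + 3, 25 = 8*3 + 1, 3 = 3*1).
1 divides 172, so solutions exist.
Back-substituting, 153*(-155) + 484*(49) = 1.
Scale by 172/1 = 172: (a₀, b₀) = (-26660, 8428).
General solution: a = -26660 + 484t, b = 8428 - 153t for integer t.
a ≥ 0: smallest is -26660 mod 484 = 444 (at t = 56), with b = -140.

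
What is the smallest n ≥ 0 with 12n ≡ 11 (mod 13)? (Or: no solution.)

2

gcd(13, 12) = 1.
1 divides 11, so solutions exist.
By Bézout, 12·(-1) + 13·(1) = 1.
So 12·(-1) ≡ 1 (mod 13); multiply by 11: n ≡ -11 (mod 13).
Smallest nonnegative: n = -11 mod 13 = 2.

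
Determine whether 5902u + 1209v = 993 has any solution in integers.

no

gcd(5902, 1209):
  5902 = 4*1209 + 1066
  1209 = 1*1066 + 143
  1066 = 7*143 + 65
  143 = 2*65 + 13
  65 = 5*13
so gcd(5902, 1209) = 13.
13 does not divide 993 (remainder 5), so no integer solutions.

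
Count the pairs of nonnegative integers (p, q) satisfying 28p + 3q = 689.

8

gcd(28, 3) = 1  (28 = 9×3 + 1, 3 = 3×1).
Back-substituting, 28×(1) + 3×(-9) = 1.
Scale by 689: one solution is (689, -6201). Reduce p mod 3: (2, 211).
General: p = 2 + 3t, q = 211 - 28t.
p ≥ 0 ⇒ t ≥ 0; q ≥ 0 ⇒ t ≤ 7. So t ∈ [0, 7]: 8 solutions.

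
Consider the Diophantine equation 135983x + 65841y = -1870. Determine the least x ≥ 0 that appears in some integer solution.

gcd(135983, 65841) = 17.
17 divides -1870, so solutions exist.
By Bézout, 135983·(1837) + 65841·(-3794) = 17.
Scale by -1870/17 = -110: (x₀, y₀) = (-202070, 417340).
General solution: x = -202070 + 3873t, y = 417340 - 7999t for integer t.
x ≥ 0: smallest is -202070 mod 3873 = 3199 (at t = 53), with y = -6607.

3199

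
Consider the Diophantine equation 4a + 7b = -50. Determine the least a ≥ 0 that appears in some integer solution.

5

gcd(7, 4):
  7 = 1·4 + 3
  4 = 1·3 + 1
  3 = 3·1
so gcd(7, 4) = 1.
1 divides -50, so solutions exist.
Back-substitute for Bézout coefficients:
  1 = 4 - 1·3
  ... = 4·(2) + 7·(-1)
Scale by -50/1 = -50: (a₀, b₀) = (-100, 50).
General solution: a = -100 + 7t, b = 50 - 4t for integer t.
a ≥ 0: smallest is -100 mod 7 = 5 (at t = 15), with b = -10.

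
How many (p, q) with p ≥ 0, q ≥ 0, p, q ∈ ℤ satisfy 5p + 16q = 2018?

gcd(16, 5):
  16 = 3·5 + 1
  5 = 5·1
so gcd(16, 5) = 1.
Back-substitute for Bézout coefficients:
  1 = 16 - 3·5
  ... = 5·(-3) + 16·(1)
Scale by 2018: one solution is (-6054, 2018). Reduce p mod 16: (10, 123).
General: p = 10 + 16t, q = 123 - 5t.
p ≥ 0 ⇒ t ≥ 0; q ≥ 0 ⇒ t ≤ 24. So t ∈ [0, 24]: 25 solutions.

25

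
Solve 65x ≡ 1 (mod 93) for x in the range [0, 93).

83

gcd(93, 65):
  93 = 1×65 + 28
  65 = 2×28 + 9
  28 = 3×9 + 1
  9 = 9×1
so gcd(93, 65) = 1.
Back-substitute for Bézout coefficients:
  1 = 28 - 3×9
  ... = 65×(-10) + 93×(7)
So 65×-10 ≡ 1 (mod 93), and -10 mod 93 = 83.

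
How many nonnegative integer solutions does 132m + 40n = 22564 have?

gcd(132, 40) = 4.
By Bézout, 132*(-3) + 40*(10) = 4.
One solution: (7, 541).
General: m = 7 + 10t, n = 541 - 33t.
m ≥ 0 ⇒ t ≥ 0; n ≥ 0 ⇒ t ≤ 16. So t ∈ [0, 16]: 17 solutions.

17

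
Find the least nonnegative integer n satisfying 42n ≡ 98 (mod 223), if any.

gcd(223, 42) = 1  (223 = 5×42 + 13, 42 = 3×13 + 3, 13 = 4×3 + 1, 3 = 3×1).
1 divides 98, so solutions exist.
Back-substituting, 42×(-69) + 223×(13) = 1.
So 42×(-69) ≡ 1 (mod 223); multiply by 98: n ≡ -6762 (mod 223).
Smallest nonnegative: n = -6762 mod 223 = 151.

151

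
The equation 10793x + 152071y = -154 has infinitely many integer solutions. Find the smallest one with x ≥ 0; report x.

142814

gcd(152071, 10793):
  152071 = 14×10793 + 969
  10793 = 11×969 + 134
  969 = 7×134 + 31
  134 = 4×31 + 10
  31 = 3×10 + 1
  10 = 10×1
so gcd(152071, 10793) = 1.
1 divides -154, so solutions exist.
Back-substitute for Bézout coefficients:
  1 = 31 - 3×10
  ... = 10793×(-14752) + 152071×(1047)
Scale by -154/1 = -154: (x₀, y₀) = (2271808, -161238).
General solution: x = 2271808 + 152071t, y = -161238 - 10793t for integer t.
x ≥ 0: smallest is 2271808 mod 152071 = 142814 (at t = -14), with y = -10136.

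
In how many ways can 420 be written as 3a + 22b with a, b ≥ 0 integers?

7

gcd(22, 3):
  22 = 7*3 + 1
  3 = 3*1
so gcd(22, 3) = 1.
Back-substitute for Bézout coefficients:
  1 = 22 - 7*3
  ... = 3*(-7) + 22*(1)
Scale by 420: one solution is (-2940, 420). Reduce a mod 22: (8, 18).
General: a = 8 + 22t, b = 18 - 3t.
a ≥ 0 ⇒ t ≥ 0; b ≥ 0 ⇒ t ≤ 6. So t ∈ [0, 6]: 7 solutions.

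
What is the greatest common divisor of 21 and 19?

1

gcd(21, 19):
  21 = 1×19 + 2
  19 = 9×2 + 1
  2 = 2×1
so gcd(21, 19) = 1.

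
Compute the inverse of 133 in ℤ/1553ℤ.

1156

gcd(1553, 133) = 1  (1553 = 11×133 + 90, 133 = 1×90 + 43, 90 = 2×43 + 4, 43 = 10×4 + 3, 4 = 1×3 + 1, 3 = 3×1).
Back-substituting, 133×(-397) + 1553×(34) = 1.
So 133×-397 ≡ 1 (mod 1553), and -397 mod 1553 = 1156.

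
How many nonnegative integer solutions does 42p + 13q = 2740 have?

gcd(42, 13):
  42 = 3×13 + 3
  13 = 4×3 + 1
  3 = 3×1
so gcd(42, 13) = 1.
Back-substitute for Bézout coefficients:
  1 = 13 - 4×3
  ... = 42×(-4) + 13×(13)
Scale by 2740: one solution is (-10960, 35620). Reduce p mod 13: (12, 172).
General: p = 12 + 13t, q = 172 - 42t.
p ≥ 0 ⇒ t ≥ 0; q ≥ 0 ⇒ t ≤ 4. So t ∈ [0, 4]: 5 solutions.

5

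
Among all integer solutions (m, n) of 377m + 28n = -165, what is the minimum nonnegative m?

11

gcd(377, 28):
  377 = 13*28 + 13
  28 = 2*13 + 2
  13 = 6*2 + 1
  2 = 2*1
so gcd(377, 28) = 1.
1 divides -165, so solutions exist.
Back-substitute for Bézout coefficients:
  1 = 13 - 6*2
  ... = 377*(13) + 28*(-175)
Scale by -165/1 = -165: (m₀, n₀) = (-2145, 28875).
General solution: m = -2145 + 28t, n = 28875 - 377t for integer t.
m ≥ 0: smallest is -2145 mod 28 = 11 (at t = 77), with n = -154.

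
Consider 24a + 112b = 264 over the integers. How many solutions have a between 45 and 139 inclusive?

7

gcd(112, 24) = 8  (112 = 4·24 + 16, 24 = 1·16 + 8, 16 = 2·8).
Back-substituting, 24·(5) + 112·(-1) = 8.
Scale by 33: particular solution (165, -33); reduce a mod 14: (11, 0).
General solution: a = 11 + 14t, b = 0 - 3t for integer t.
45 ≤ 11 + 14t ≤ 139 gives t ∈ [3, 9], which is 7 values.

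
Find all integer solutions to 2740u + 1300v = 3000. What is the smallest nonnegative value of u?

40

gcd(2740, 1300):
  2740 = 2*1300 + 140
  1300 = 9*140 + 40
  140 = 3*40 + 20
  40 = 2*20
so gcd(2740, 1300) = 20.
20 divides 3000, so solutions exist.
Back-substitute for Bézout coefficients:
  20 = 140 - 3*40
  ... = 2740*(28) + 1300*(-59)
Scale by 3000/20 = 150: (u₀, v₀) = (4200, -8850).
General solution: u = 4200 + 65t, v = -8850 - 137t for integer t.
u ≥ 0: smallest is 4200 mod 65 = 40 (at t = -64), with v = -82.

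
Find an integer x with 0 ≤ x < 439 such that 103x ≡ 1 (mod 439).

260

gcd(439, 103) = 1.
By Bézout, 103·(-179) + 439·(42) = 1.
So 103·-179 ≡ 1 (mod 439), and -179 mod 439 = 260.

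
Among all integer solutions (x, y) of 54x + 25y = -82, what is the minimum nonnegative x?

17

gcd(54, 25):
  54 = 2·25 + 4
  25 = 6·4 + 1
  4 = 4·1
so gcd(54, 25) = 1.
1 divides -82, so solutions exist.
Back-substitute for Bézout coefficients:
  1 = 25 - 6·4
  ... = 54·(-6) + 25·(13)
Scale by -82/1 = -82: (x₀, y₀) = (492, -1066).
General solution: x = 492 + 25t, y = -1066 - 54t for integer t.
x ≥ 0: smallest is 492 mod 25 = 17 (at t = -19), with y = -40.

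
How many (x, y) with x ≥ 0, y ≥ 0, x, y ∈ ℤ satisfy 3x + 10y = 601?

20

gcd(10, 3):
  10 = 3×3 + 1
  3 = 3×1
so gcd(10, 3) = 1.
Back-substitute for Bézout coefficients:
  1 = 10 - 3×3
  ... = 3×(-3) + 10×(1)
Scale by 601: one solution is (-1803, 601). Reduce x mod 10: (7, 58).
General: x = 7 + 10t, y = 58 - 3t.
x ≥ 0 ⇒ t ≥ 0; y ≥ 0 ⇒ t ≤ 19. So t ∈ [0, 19]: 20 solutions.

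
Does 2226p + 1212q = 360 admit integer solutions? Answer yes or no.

gcd(2226, 1212):
  2226 = 1·1212 + 1014
  1212 = 1·1014 + 198
  1014 = 5·198 + 24
  198 = 8·24 + 6
  24 = 4·6
so gcd(2226, 1212) = 6.
6 divides 360, so integer solutions exist.

yes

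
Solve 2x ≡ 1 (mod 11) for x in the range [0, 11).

gcd(11, 2) = 1.
By Bézout, 2×(-5) + 11×(1) = 1.
So 2×-5 ≡ 1 (mod 11), and -5 mod 11 = 6.

6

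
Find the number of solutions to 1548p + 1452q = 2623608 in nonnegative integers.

gcd(1548, 1452):
  1548 = 1×1452 + 96
  1452 = 15×96 + 12
  96 = 8×12
so gcd(1548, 1452) = 12.
Back-substitute for Bézout coefficients:
  12 = 1452 - 15×96
  ... = 1548×(-15) + 1452×(16)
Scale by 218634: one solution is (-3279510, 3498144). Reduce p mod 121: (74, 1728).
General: p = 74 + 121t, q = 1728 - 129t.
p ≥ 0 ⇒ t ≥ 0; q ≥ 0 ⇒ t ≤ 13. So t ∈ [0, 13]: 14 solutions.

14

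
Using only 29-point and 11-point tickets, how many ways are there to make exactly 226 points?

1

Need nonnegative integers with 29j + 11k = 226.
gcd(29, 11) = 1, and 29·(-3) + 11·(8) = 1.
So (j₀, k₀) = (-678, 1808); general j = -678 + 11t, k = 1808 - 29t.
j ≥ 0 ⇒ t ≥ 62; k ≥ 0 ⇒ t ≤ 62. That's 1 value of t.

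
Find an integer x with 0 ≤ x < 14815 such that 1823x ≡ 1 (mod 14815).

12442

gcd(14815, 1823):
  14815 = 8×1823 + 231
  1823 = 7×231 + 206
  231 = 1×206 + 25
  206 = 8×25 + 6
  25 = 4×6 + 1
  6 = 6×1
so gcd(14815, 1823) = 1.
Back-substitute for Bézout coefficients:
  1 = 25 - 4×6
  ... = 1823×(-2373) + 14815×(292)
So 1823×-2373 ≡ 1 (mod 14815), and -2373 mod 14815 = 12442.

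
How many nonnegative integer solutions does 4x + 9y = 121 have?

gcd(9, 4):
  9 = 2×4 + 1
  4 = 4×1
so gcd(9, 4) = 1.
Back-substitute for Bézout coefficients:
  1 = 9 - 2×4
  ... = 4×(-2) + 9×(1)
Scale by 121: one solution is (-242, 121). Reduce x mod 9: (1, 13).
General: x = 1 + 9t, y = 13 - 4t.
x ≥ 0 ⇒ t ≥ 0; y ≥ 0 ⇒ t ≤ 3. So t ∈ [0, 3]: 4 solutions.

4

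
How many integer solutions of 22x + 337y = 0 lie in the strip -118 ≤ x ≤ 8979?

27

gcd(337, 22):
  337 = 15×22 + 7
  22 = 3×7 + 1
  7 = 7×1
so gcd(337, 22) = 1.
Back-substitute for Bézout coefficients:
  1 = 22 - 3×7
  ... = 22×(46) + 337×(-3)
Scale by 0: particular solution (0, 0); reduce x mod 337: (0, 0).
General solution: x = 0 + 337t, y = 0 - 22t for integer t.
-118 ≤ 0 + 337t ≤ 8979 gives t ∈ [0, 26], which is 27 values.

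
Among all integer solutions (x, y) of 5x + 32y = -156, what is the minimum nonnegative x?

gcd(32, 5):
  32 = 6×5 + 2
  5 = 2×2 + 1
  2 = 2×1
so gcd(32, 5) = 1.
1 divides -156, so solutions exist.
Back-substitute for Bézout coefficients:
  1 = 5 - 2×2
  ... = 5×(13) + 32×(-2)
Scale by -156/1 = -156: (x₀, y₀) = (-2028, 312).
General solution: x = -2028 + 32t, y = 312 - 5t for integer t.
x ≥ 0: smallest is -2028 mod 32 = 20 (at t = 64), with y = -8.

20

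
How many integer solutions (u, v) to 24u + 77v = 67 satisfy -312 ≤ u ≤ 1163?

20

gcd(77, 24) = 1  (77 = 3×24 + 5, 24 = 4×5 + 4, 5 = 1×4 + 1, 4 = 4×1).
Back-substituting, 24×(-16) + 77×(5) = 1.
Scale by 67: particular solution (-1072, 335); reduce u mod 77: (6, -1).
General solution: u = 6 + 77t, v = -1 - 24t for integer t.
-312 ≤ 6 + 77t ≤ 1163 gives t ∈ [-4, 15], which is 20 values.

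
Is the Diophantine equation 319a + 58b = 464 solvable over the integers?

yes

gcd(319, 58) = 29.
29 divides 464, so integer solutions exist.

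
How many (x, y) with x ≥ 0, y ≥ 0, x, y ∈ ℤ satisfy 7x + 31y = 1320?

gcd(31, 7):
  31 = 4*7 + 3
  7 = 2*3 + 1
  3 = 3*1
so gcd(31, 7) = 1.
Back-substitute for Bézout coefficients:
  1 = 7 - 2*3
  ... = 7*(9) + 31*(-2)
Scale by 1320: one solution is (11880, -2640). Reduce x mod 31: (7, 41).
General: x = 7 + 31t, y = 41 - 7t.
x ≥ 0 ⇒ t ≥ 0; y ≥ 0 ⇒ t ≤ 5. So t ∈ [0, 5]: 6 solutions.

6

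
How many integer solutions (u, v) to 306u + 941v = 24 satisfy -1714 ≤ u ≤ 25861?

30

gcd(941, 306) = 1  (941 = 3*306 + 23, 306 = 13*23 + 7, 23 = 3*7 + 2, 7 = 3*2 + 1, 2 = 2*1).
Back-substituting, 306*(409) + 941*(-133) = 1.
Scale by 24: particular solution (9816, -3192); reduce u mod 941: (406, -132).
General solution: u = 406 + 941t, v = -132 - 306t for integer t.
-1714 ≤ 406 + 941t ≤ 25861 gives t ∈ [-2, 27], which is 30 values.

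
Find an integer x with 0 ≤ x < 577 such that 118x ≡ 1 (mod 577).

gcd(577, 118) = 1  (577 = 4·118 + 105, 118 = 1·105 + 13, 105 = 8·13 + 1, 13 = 13·1).
Back-substituting, 118·(-44) + 577·(9) = 1.
So 118·-44 ≡ 1 (mod 577), and -44 mod 577 = 533.

533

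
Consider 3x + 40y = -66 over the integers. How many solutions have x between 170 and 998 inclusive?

gcd(40, 3) = 1  (40 = 13·3 + 1, 3 = 3·1).
Back-substituting, 3·(-13) + 40·(1) = 1.
Scale by -66: particular solution (858, -66); reduce x mod 40: (18, -3).
General solution: x = 18 + 40t, y = -3 - 3t for integer t.
170 ≤ 18 + 40t ≤ 998 gives t ∈ [4, 24], which is 21 values.

21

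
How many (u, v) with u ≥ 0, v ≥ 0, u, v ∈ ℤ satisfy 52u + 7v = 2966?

gcd(52, 7) = 1.
By Bézout, 52·(-2) + 7·(15) = 1.
One solution: (4, 394).
General: u = 4 + 7t, v = 394 - 52t.
u ≥ 0 ⇒ t ≥ 0; v ≥ 0 ⇒ t ≤ 7. So t ∈ [0, 7]: 8 solutions.

8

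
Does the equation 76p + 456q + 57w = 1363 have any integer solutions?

no

gcd(456, 76) = 76  (456 = 6×76).
gcd(76, 57) = 19.
19 does not divide 1363 (remainder 14), so no integer solutions.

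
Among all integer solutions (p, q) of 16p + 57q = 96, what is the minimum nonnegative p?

6

gcd(57, 16) = 1.
1 divides 96, so solutions exist.
By Bézout, 16·(25) + 57·(-7) = 1.
Scale by 96/1 = 96: (p₀, q₀) = (2400, -672).
General solution: p = 2400 + 57t, q = -672 - 16t for integer t.
p ≥ 0: smallest is 2400 mod 57 = 6 (at t = -42), with q = 0.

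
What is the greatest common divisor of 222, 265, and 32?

1

gcd(265, 222) = 1.
gcd(1, 32) = 1.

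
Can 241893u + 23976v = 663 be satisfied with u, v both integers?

gcd(241893, 23976) = 27  (241893 = 10*23976 + 2133, 23976 = 11*2133 + 513, 2133 = 4*513 + 81, 513 = 6*81 + 27, 81 = 3*27).
27 does not divide 663 (remainder 15), so no integer solutions.

no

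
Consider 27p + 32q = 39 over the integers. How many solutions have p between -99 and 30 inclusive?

gcd(32, 27) = 1.
By Bézout, 27*(-13) + 32*(11) = 1.
Particular solution: (5, -3).
General solution: p = 5 + 32t, q = -3 - 27t for integer t.
-99 ≤ 5 + 32t ≤ 30 gives t ∈ [-3, 0], which is 4 values.

4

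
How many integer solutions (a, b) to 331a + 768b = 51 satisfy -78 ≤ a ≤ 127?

0

gcd(768, 331) = 1.
By Bézout, 331×(355) + 768×(-153) = 1.
Particular solution: (441, -190).
General solution: a = 441 + 768t, b = -190 - 331t for integer t.
-78 ≤ 441 + 768t ≤ 127 gives t ∈ [0, -1], which is 0 values.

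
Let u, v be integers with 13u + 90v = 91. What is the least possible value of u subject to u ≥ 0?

gcd(90, 13):
  90 = 6·13 + 12
  13 = 1·12 + 1
  12 = 12·1
so gcd(90, 13) = 1.
1 divides 91, so solutions exist.
Back-substitute for Bézout coefficients:
  1 = 13 - 1·12
  ... = 13·(7) + 90·(-1)
Scale by 91/1 = 91: (u₀, v₀) = (637, -91).
General solution: u = 637 + 90t, v = -91 - 13t for integer t.
u ≥ 0: smallest is 637 mod 90 = 7 (at t = -7), with v = 0.

7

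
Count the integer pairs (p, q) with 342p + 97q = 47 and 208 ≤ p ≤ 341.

1

gcd(342, 97) = 1.
By Bézout, 342*(-19) + 97*(67) = 1.
Particular solution: (77, -271).
General solution: p = 77 + 97t, q = -271 - 342t for integer t.
208 ≤ 77 + 97t ≤ 341 gives t ∈ [2, 2], which is 1 value.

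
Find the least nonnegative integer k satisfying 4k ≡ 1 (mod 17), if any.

13

gcd(17, 4) = 1  (17 = 4·4 + 1, 4 = 4·1).
1 divides 1, so solutions exist.
Back-substituting, 4·(-4) + 17·(1) = 1.
So 4·(-4) ≡ 1 (mod 17); multiply by 1: k ≡ -4 (mod 17).
Smallest nonnegative: k = -4 mod 17 = 13.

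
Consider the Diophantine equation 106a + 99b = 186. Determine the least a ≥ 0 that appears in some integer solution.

gcd(106, 99):
  106 = 1*99 + 7
  99 = 14*7 + 1
  7 = 7*1
so gcd(106, 99) = 1.
1 divides 186, so solutions exist.
Back-substitute for Bézout coefficients:
  1 = 99 - 14*7
  ... = 106*(-14) + 99*(15)
Scale by 186/1 = 186: (a₀, b₀) = (-2604, 2790).
General solution: a = -2604 + 99t, b = 2790 - 106t for integer t.
a ≥ 0: smallest is -2604 mod 99 = 69 (at t = 27), with b = -72.

69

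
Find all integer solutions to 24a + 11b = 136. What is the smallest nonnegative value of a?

2

gcd(24, 11):
  24 = 2*11 + 2
  11 = 5*2 + 1
  2 = 2*1
so gcd(24, 11) = 1.
1 divides 136, so solutions exist.
Back-substitute for Bézout coefficients:
  1 = 11 - 5*2
  ... = 24*(-5) + 11*(11)
Scale by 136/1 = 136: (a₀, b₀) = (-680, 1496).
General solution: a = -680 + 11t, b = 1496 - 24t for integer t.
a ≥ 0: smallest is -680 mod 11 = 2 (at t = 62), with b = 8.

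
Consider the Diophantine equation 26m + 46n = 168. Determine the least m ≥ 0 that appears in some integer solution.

10

gcd(46, 26):
  46 = 1*26 + 20
  26 = 1*20 + 6
  20 = 3*6 + 2
  6 = 3*2
so gcd(46, 26) = 2.
2 divides 168, so solutions exist.
Back-substitute for Bézout coefficients:
  2 = 20 - 3*6
  ... = 26*(-7) + 46*(4)
Scale by 168/2 = 84: (m₀, n₀) = (-588, 336).
General solution: m = -588 + 23t, n = 336 - 13t for integer t.
m ≥ 0: smallest is -588 mod 23 = 10 (at t = 26), with n = -2.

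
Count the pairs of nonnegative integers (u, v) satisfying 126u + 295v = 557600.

gcd(295, 126) = 1.
By Bézout, 126*(96) + 295*(-41) = 1.
One solution: (80, 1856).
General: u = 80 + 295t, v = 1856 - 126t.
u ≥ 0 ⇒ t ≥ 0; v ≥ 0 ⇒ t ≤ 14. So t ∈ [0, 14]: 15 solutions.

15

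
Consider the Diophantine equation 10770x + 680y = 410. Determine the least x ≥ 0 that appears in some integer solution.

21

gcd(10770, 680):
  10770 = 15×680 + 570
  680 = 1×570 + 110
  570 = 5×110 + 20
  110 = 5×20 + 10
  20 = 2×10
so gcd(10770, 680) = 10.
10 divides 410, so solutions exist.
Back-substitute for Bézout coefficients:
  10 = 110 - 5×20
  ... = 10770×(-31) + 680×(491)
Scale by 410/10 = 41: (x₀, y₀) = (-1271, 20131).
General solution: x = -1271 + 68t, y = 20131 - 1077t for integer t.
x ≥ 0: smallest is -1271 mod 68 = 21 (at t = 19), with y = -332.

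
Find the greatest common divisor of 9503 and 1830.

gcd(9503, 1830):
  9503 = 5×1830 + 353
  1830 = 5×353 + 65
  353 = 5×65 + 28
  65 = 2×28 + 9
  28 = 3×9 + 1
  9 = 9×1
so gcd(9503, 1830) = 1.

1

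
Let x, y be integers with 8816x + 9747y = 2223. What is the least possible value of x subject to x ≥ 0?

gcd(9747, 8816) = 19  (9747 = 1×8816 + 931, 8816 = 9×931 + 437, 931 = 2×437 + 57, 437 = 7×57 + 38, 57 = 1×38 + 19, 38 = 2×19).
19 divides 2223, so solutions exist.
Back-substituting, 8816×(-178) + 9747×(161) = 19.
Scale by 2223/19 = 117: (x₀, y₀) = (-20826, 18837).
General solution: x = -20826 + 513t, y = 18837 - 464t for integer t.
x ≥ 0: smallest is -20826 mod 513 = 207 (at t = 41), with y = -187.

207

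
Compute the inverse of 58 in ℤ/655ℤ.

192

gcd(655, 58):
  655 = 11*58 + 17
  58 = 3*17 + 7
  17 = 2*7 + 3
  7 = 2*3 + 1
  3 = 3*1
so gcd(655, 58) = 1.
Back-substitute for Bézout coefficients:
  1 = 7 - 2*3
  ... = 58*(192) + 655*(-17)
So 58*192 ≡ 1 (mod 655), and 192 mod 655 = 192.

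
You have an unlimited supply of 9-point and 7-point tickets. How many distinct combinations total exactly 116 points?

2

Need nonnegative integers with 9j + 7k = 116.
gcd(9, 7) = 1, and 9·(-3) + 7·(4) = 1.
So (j₀, k₀) = (-348, 464); general j = -348 + 7t, k = 464 - 9t.
j ≥ 0 ⇒ t ≥ 50; k ≥ 0 ⇒ t ≤ 51. That's 2 values of t.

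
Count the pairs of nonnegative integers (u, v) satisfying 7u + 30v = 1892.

9

gcd(30, 7):
  30 = 4*7 + 2
  7 = 3*2 + 1
  2 = 2*1
so gcd(30, 7) = 1.
Back-substitute for Bézout coefficients:
  1 = 7 - 3*2
  ... = 7*(13) + 30*(-3)
Scale by 1892: one solution is (24596, -5676). Reduce u mod 30: (26, 57).
General: u = 26 + 30t, v = 57 - 7t.
u ≥ 0 ⇒ t ≥ 0; v ≥ 0 ⇒ t ≤ 8. So t ∈ [0, 8]: 9 solutions.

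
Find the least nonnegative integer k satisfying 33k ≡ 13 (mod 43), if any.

3

gcd(43, 33) = 1.
1 divides 13, so solutions exist.
By Bézout, 33×(-13) + 43×(10) = 1.
So 33×(-13) ≡ 1 (mod 43); multiply by 13: k ≡ -169 (mod 43).
Smallest nonnegative: k = -169 mod 43 = 3.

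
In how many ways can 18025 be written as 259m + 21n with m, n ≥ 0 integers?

23

gcd(259, 21):
  259 = 12·21 + 7
  21 = 3·7
so gcd(259, 21) = 7.
Back-substitute for Bézout coefficients:
  7 = 259 - 12·21
  ... = 259·(1) + 21·(-12)
Scale by 2575: one solution is (2575, -30900). Reduce m mod 3: (1, 846).
General: m = 1 + 3t, n = 846 - 37t.
m ≥ 0 ⇒ t ≥ 0; n ≥ 0 ⇒ t ≤ 22. So t ∈ [0, 22]: 23 solutions.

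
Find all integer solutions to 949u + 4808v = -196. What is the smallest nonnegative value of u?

1084

gcd(4808, 949) = 1  (4808 = 5*949 + 63, 949 = 15*63 + 4, 63 = 15*4 + 3, 4 = 1*3 + 1, 3 = 3*1).
1 divides -196, so solutions exist.
Back-substituting, 949*(1221) + 4808*(-241) = 1.
Scale by -196/1 = -196: (u₀, v₀) = (-239316, 47236).
General solution: u = -239316 + 4808t, v = 47236 - 949t for integer t.
u ≥ 0: smallest is -239316 mod 4808 = 1084 (at t = 50), with v = -214.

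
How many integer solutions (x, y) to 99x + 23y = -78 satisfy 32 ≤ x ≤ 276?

10

gcd(99, 23) = 1  (99 = 4·23 + 7, 23 = 3·7 + 2, 7 = 3·2 + 1, 2 = 2·1).
Back-substituting, 99·(10) + 23·(-43) = 1.
Scale by -78: particular solution (-780, 3354); reduce x mod 23: (2, -12).
General solution: x = 2 + 23t, y = -12 - 99t for integer t.
32 ≤ 2 + 23t ≤ 276 gives t ∈ [2, 11], which is 10 values.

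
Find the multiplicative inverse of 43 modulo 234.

gcd(234, 43) = 1  (234 = 5*43 + 19, 43 = 2*19 + 5, 19 = 3*5 + 4, 5 = 1*4 + 1, 4 = 4*1).
Back-substituting, 43*(49) + 234*(-9) = 1.
So 43*49 ≡ 1 (mod 234), and 49 mod 234 = 49.

49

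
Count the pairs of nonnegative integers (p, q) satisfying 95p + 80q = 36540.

gcd(95, 80) = 5.
By Bézout, 95·(-5) + 80·(6) = 5.
One solution: (4, 452).
General: p = 4 + 16t, q = 452 - 19t.
p ≥ 0 ⇒ t ≥ 0; q ≥ 0 ⇒ t ≤ 23. So t ∈ [0, 23]: 24 solutions.

24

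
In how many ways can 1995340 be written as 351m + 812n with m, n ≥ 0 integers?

gcd(812, 351) = 1.
By Bézout, 351·(155) + 812·(-67) = 1.
One solution: (704, 2153).
General: m = 704 + 812t, n = 2153 - 351t.
m ≥ 0 ⇒ t ≥ 0; n ≥ 0 ⇒ t ≤ 6. So t ∈ [0, 6]: 7 solutions.

7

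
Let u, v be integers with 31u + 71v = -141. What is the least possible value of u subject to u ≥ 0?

gcd(71, 31) = 1  (71 = 2·31 + 9, 31 = 3·9 + 4, 9 = 2·4 + 1, 4 = 4·1).
1 divides -141, so solutions exist.
Back-substituting, 31·(-16) + 71·(7) = 1.
Scale by -141/1 = -141: (u₀, v₀) = (2256, -987).
General solution: u = 2256 + 71t, v = -987 - 31t for integer t.
u ≥ 0: smallest is 2256 mod 71 = 55 (at t = -31), with v = -26.

55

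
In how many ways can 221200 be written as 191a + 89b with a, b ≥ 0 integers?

gcd(191, 89):
  191 = 2*89 + 13
  89 = 6*13 + 11
  13 = 1*11 + 2
  11 = 5*2 + 1
  2 = 2*1
so gcd(191, 89) = 1.
Back-substitute for Bézout coefficients:
  1 = 11 - 5*2
  ... = 191*(-41) + 89*(88)
Scale by 221200: one solution is (-9069200, 19465600). Reduce a mod 89: (78, 2318).
General: a = 78 + 89t, b = 2318 - 191t.
a ≥ 0 ⇒ t ≥ 0; b ≥ 0 ⇒ t ≤ 12. So t ∈ [0, 12]: 13 solutions.

13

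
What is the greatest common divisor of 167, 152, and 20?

1

gcd(167, 152):
  167 = 1·152 + 15
  152 = 10·15 + 2
  15 = 7·2 + 1
  2 = 2·1
so gcd(167, 152) = 1.
gcd(1, 20) = 1.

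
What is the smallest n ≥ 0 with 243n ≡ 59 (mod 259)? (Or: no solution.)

gcd(259, 243) = 1.
1 divides 59, so solutions exist.
By Bézout, 243·(-81) + 259·(76) = 1.
So 243·(-81) ≡ 1 (mod 259); multiply by 59: n ≡ -4779 (mod 259).
Smallest nonnegative: n = -4779 mod 259 = 142.

142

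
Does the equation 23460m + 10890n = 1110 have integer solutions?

gcd(23460, 10890) = 30.
30 divides 1110, so integer solutions exist.

yes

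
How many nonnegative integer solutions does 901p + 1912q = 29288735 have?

17

gcd(1912, 901) = 1  (1912 = 2·901 + 110, 901 = 8·110 + 21, 110 = 5·21 + 5, 21 = 4·5 + 1, 5 = 5·1).
Back-substituting, 901·(365) + 1912·(-172) = 1.
Scale by 29288735: one solution is (10690388275, -5037662420). Reduce p mod 1912: (491, 15087).
General: p = 491 + 1912t, q = 15087 - 901t.
p ≥ 0 ⇒ t ≥ 0; q ≥ 0 ⇒ t ≤ 16. So t ∈ [0, 16]: 17 solutions.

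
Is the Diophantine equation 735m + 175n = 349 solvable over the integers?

no

gcd(735, 175):
  735 = 4·175 + 35
  175 = 5·35
so gcd(735, 175) = 35.
35 does not divide 349 (remainder 34), so no integer solutions.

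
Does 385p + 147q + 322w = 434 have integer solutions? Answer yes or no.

gcd(385, 147) = 7  (385 = 2*147 + 91, 147 = 1*91 + 56, 91 = 1*56 + 35, 56 = 1*35 + 21, 35 = 1*21 + 14, 21 = 1*14 + 7, 14 = 2*7).
gcd(7, 322) = 7.
7 divides 434, so integer solutions exist.

yes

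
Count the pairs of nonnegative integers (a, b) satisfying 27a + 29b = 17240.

gcd(29, 27) = 1.
By Bézout, 27*(14) + 29*(-13) = 1.
One solution: (22, 574).
General: a = 22 + 29t, b = 574 - 27t.
a ≥ 0 ⇒ t ≥ 0; b ≥ 0 ⇒ t ≤ 21. So t ∈ [0, 21]: 22 solutions.

22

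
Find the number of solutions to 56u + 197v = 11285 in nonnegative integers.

2

gcd(197, 56) = 1.
By Bézout, 56*(95) + 197*(-27) = 1.
One solution: (1, 57).
General: u = 1 + 197t, v = 57 - 56t.
u ≥ 0 ⇒ t ≥ 0; v ≥ 0 ⇒ t ≤ 1. So t ∈ [0, 1]: 2 solutions.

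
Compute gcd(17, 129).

1

gcd(129, 17):
  129 = 7·17 + 10
  17 = 1·10 + 7
  10 = 1·7 + 3
  7 = 2·3 + 1
  3 = 3·1
so gcd(129, 17) = 1.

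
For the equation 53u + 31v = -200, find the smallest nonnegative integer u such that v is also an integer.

gcd(53, 31) = 1  (53 = 1*31 + 22, 31 = 1*22 + 9, 22 = 2*9 + 4, 9 = 2*4 + 1, 4 = 4*1).
1 divides -200, so solutions exist.
Back-substituting, 53*(-7) + 31*(12) = 1.
Scale by -200/1 = -200: (u₀, v₀) = (1400, -2400).
General solution: u = 1400 + 31t, v = -2400 - 53t for integer t.
u ≥ 0: smallest is 1400 mod 31 = 5 (at t = -45), with v = -15.

5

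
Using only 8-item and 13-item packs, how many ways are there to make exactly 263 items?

Need nonnegative integers with 8j + 13k = 263.
gcd(8, 13) = 1, and 8·(5) + 13·(-3) = 1.
So (j₀, k₀) = (1315, -789); general j = 1315 + 13t, k = -789 - 8t.
j ≥ 0 ⇒ t ≥ -101; k ≥ 0 ⇒ t ≤ -99. That's 3 values of t.

3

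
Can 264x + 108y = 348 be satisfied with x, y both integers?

yes

gcd(264, 108) = 12.
12 divides 348, so integer solutions exist.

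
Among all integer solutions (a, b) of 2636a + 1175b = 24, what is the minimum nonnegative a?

gcd(2636, 1175):
  2636 = 2·1175 + 286
  1175 = 4·286 + 31
  286 = 9·31 + 7
  31 = 4·7 + 3
  7 = 2·3 + 1
  3 = 3·1
so gcd(2636, 1175) = 1.
1 divides 24, so solutions exist.
Back-substitute for Bézout coefficients:
  1 = 7 - 2·3
  ... = 2636·(341) + 1175·(-765)
Scale by 24/1 = 24: (a₀, b₀) = (8184, -18360).
General solution: a = 8184 + 1175t, b = -18360 - 2636t for integer t.
a ≥ 0: smallest is 8184 mod 1175 = 1134 (at t = -6), with b = -2544.

1134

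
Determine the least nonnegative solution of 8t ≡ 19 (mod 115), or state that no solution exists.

gcd(115, 8) = 1  (115 = 14×8 + 3, 8 = 2×3 + 2, 3 = 1×2 + 1, 2 = 2×1).
1 divides 19, so solutions exist.
Back-substituting, 8×(-43) + 115×(3) = 1.
So 8×(-43) ≡ 1 (mod 115); multiply by 19: t ≡ -817 (mod 115).
Smallest nonnegative: t = -817 mod 115 = 103.

103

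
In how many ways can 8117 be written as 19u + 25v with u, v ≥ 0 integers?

gcd(25, 19) = 1.
By Bézout, 19×(4) + 25×(-3) = 1.
One solution: (18, 311).
General: u = 18 + 25t, v = 311 - 19t.
u ≥ 0 ⇒ t ≥ 0; v ≥ 0 ⇒ t ≤ 16. So t ∈ [0, 16]: 17 solutions.

17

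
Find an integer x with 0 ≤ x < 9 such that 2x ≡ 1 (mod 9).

5

gcd(9, 2) = 1  (9 = 4*2 + 1, 2 = 2*1).
Back-substituting, 2*(-4) + 9*(1) = 1.
So 2*-4 ≡ 1 (mod 9), and -4 mod 9 = 5.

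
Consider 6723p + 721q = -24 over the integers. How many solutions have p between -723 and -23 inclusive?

gcd(6723, 721):
  6723 = 9*721 + 234
  721 = 3*234 + 19
  234 = 12*19 + 6
  19 = 3*6 + 1
  6 = 6*1
so gcd(6723, 721) = 1.
Back-substitute for Bézout coefficients:
  1 = 19 - 3*6
  ... = 6723*(-114) + 721*(1063)
Scale by -24: particular solution (2736, -25512); reduce p mod 721: (573, -5343).
General solution: p = 573 + 721t, q = -5343 - 6723t for integer t.
-723 ≤ 573 + 721t ≤ -23 gives t ∈ [-1, -1], which is 1 value.

1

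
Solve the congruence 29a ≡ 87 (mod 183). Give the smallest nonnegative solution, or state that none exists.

3

gcd(183, 29) = 1  (183 = 6·29 + 9, 29 = 3·9 + 2, 9 = 4·2 + 1, 2 = 2·1).
1 divides 87, so solutions exist.
Back-substituting, 29·(-82) + 183·(13) = 1.
So 29·(-82) ≡ 1 (mod 183); multiply by 87: a ≡ -7134 (mod 183).
Smallest nonnegative: a = -7134 mod 183 = 3.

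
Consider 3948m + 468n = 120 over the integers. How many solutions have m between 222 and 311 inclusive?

3

gcd(3948, 468) = 12  (3948 = 8*468 + 204, 468 = 2*204 + 60, 204 = 3*60 + 24, 60 = 2*24 + 12, 24 = 2*12).
Back-substituting, 3948*(-16) + 468*(135) = 12.
Scale by 10: particular solution (-160, 1350); reduce m mod 39: (35, -295).
General solution: m = 35 + 39t, n = -295 - 329t for integer t.
222 ≤ 35 + 39t ≤ 311 gives t ∈ [5, 7], which is 3 values.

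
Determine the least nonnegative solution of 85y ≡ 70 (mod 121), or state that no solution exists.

gcd(121, 85) = 1  (121 = 1·85 + 36, 85 = 2·36 + 13, 36 = 2·13 + 10, 13 = 1·10 + 3, 10 = 3·3 + 1, 3 = 3·1).
1 divides 70, so solutions exist.
Back-substituting, 85·(-37) + 121·(26) = 1.
So 85·(-37) ≡ 1 (mod 121); multiply by 70: y ≡ -2590 (mod 121).
Smallest nonnegative: y = -2590 mod 121 = 72.

72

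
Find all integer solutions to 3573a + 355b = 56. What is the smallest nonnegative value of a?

342

gcd(3573, 355):
  3573 = 10*355 + 23
  355 = 15*23 + 10
  23 = 2*10 + 3
  10 = 3*3 + 1
  3 = 3*1
so gcd(3573, 355) = 1.
1 divides 56, so solutions exist.
Back-substitute for Bézout coefficients:
  1 = 10 - 3*3
  ... = 3573*(-108) + 355*(1087)
Scale by 56/1 = 56: (a₀, b₀) = (-6048, 60872).
General solution: a = -6048 + 355t, b = 60872 - 3573t for integer t.
a ≥ 0: smallest is -6048 mod 355 = 342 (at t = 18), with b = -3442.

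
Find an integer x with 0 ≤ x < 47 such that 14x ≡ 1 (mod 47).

gcd(47, 14):
  47 = 3·14 + 5
  14 = 2·5 + 4
  5 = 1·4 + 1
  4 = 4·1
so gcd(47, 14) = 1.
Back-substitute for Bézout coefficients:
  1 = 5 - 1·4
  ... = 14·(-10) + 47·(3)
So 14·-10 ≡ 1 (mod 47), and -10 mod 47 = 37.

37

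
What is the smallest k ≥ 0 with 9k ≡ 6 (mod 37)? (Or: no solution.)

gcd(37, 9):
  37 = 4·9 + 1
  9 = 9·1
so gcd(37, 9) = 1.
1 divides 6, so solutions exist.
Back-substitute for Bézout coefficients:
  1 = 37 - 4·9
  ... = 9·(-4) + 37·(1)
So 9·(-4) ≡ 1 (mod 37); multiply by 6: k ≡ -24 (mod 37).
Smallest nonnegative: k = -24 mod 37 = 13.

13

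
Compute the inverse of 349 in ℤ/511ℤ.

41

gcd(511, 349):
  511 = 1×349 + 162
  349 = 2×162 + 25
  162 = 6×25 + 12
  25 = 2×12 + 1
  12 = 12×1
so gcd(511, 349) = 1.
Back-substitute for Bézout coefficients:
  1 = 25 - 2×12
  ... = 349×(41) + 511×(-28)
So 349×41 ≡ 1 (mod 511), and 41 mod 511 = 41.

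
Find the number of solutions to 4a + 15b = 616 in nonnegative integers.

11

gcd(15, 4) = 1.
By Bézout, 4×(4) + 15×(-1) = 1.
One solution: (4, 40).
General: a = 4 + 15t, b = 40 - 4t.
a ≥ 0 ⇒ t ≥ 0; b ≥ 0 ⇒ t ≤ 10. So t ∈ [0, 10]: 11 solutions.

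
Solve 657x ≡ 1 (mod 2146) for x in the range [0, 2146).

gcd(2146, 657):
  2146 = 3×657 + 175
  657 = 3×175 + 132
  175 = 1×132 + 43
  132 = 3×43 + 3
  43 = 14×3 + 1
  3 = 3×1
so gcd(2146, 657) = 1.
Back-substitute for Bézout coefficients:
  1 = 43 - 14×3
  ... = 657×(-699) + 2146×(214)
So 657×-699 ≡ 1 (mod 2146), and -699 mod 2146 = 1447.

1447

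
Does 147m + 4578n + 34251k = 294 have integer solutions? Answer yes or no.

gcd(4578, 147) = 21.
gcd(21, 34251) = 21.
21 divides 294, so integer solutions exist.

yes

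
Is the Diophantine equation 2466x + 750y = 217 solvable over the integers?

no

gcd(2466, 750):
  2466 = 3·750 + 216
  750 = 3·216 + 102
  216 = 2·102 + 12
  102 = 8·12 + 6
  12 = 2·6
so gcd(2466, 750) = 6.
6 does not divide 217 (remainder 1), so no integer solutions.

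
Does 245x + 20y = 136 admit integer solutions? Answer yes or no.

no

gcd(245, 20) = 5  (245 = 12·20 + 5, 20 = 4·5).
5 does not divide 136 (remainder 1), so no integer solutions.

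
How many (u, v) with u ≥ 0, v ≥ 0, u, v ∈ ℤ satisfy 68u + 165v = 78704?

gcd(165, 68) = 1  (165 = 2·68 + 29, 68 = 2·29 + 10, 29 = 2·10 + 9, 10 = 1·9 + 1, 9 = 9·1).
Back-substituting, 68·(17) + 165·(-7) = 1.
Scale by 78704: one solution is (1337968, -550928). Reduce u mod 165: (148, 416).
General: u = 148 + 165t, v = 416 - 68t.
u ≥ 0 ⇒ t ≥ 0; v ≥ 0 ⇒ t ≤ 6. So t ∈ [0, 6]: 7 solutions.

7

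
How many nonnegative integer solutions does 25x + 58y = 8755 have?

gcd(58, 25):
  58 = 2×25 + 8
  25 = 3×8 + 1
  8 = 8×1
so gcd(58, 25) = 1.
Back-substitute for Bézout coefficients:
  1 = 25 - 3×8
  ... = 25×(7) + 58×(-3)
Scale by 8755: one solution is (61285, -26265). Reduce x mod 58: (37, 135).
General: x = 37 + 58t, y = 135 - 25t.
x ≥ 0 ⇒ t ≥ 0; y ≥ 0 ⇒ t ≤ 5. So t ∈ [0, 5]: 6 solutions.

6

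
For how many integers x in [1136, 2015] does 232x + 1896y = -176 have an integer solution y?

gcd(1896, 232) = 8  (1896 = 8×232 + 40, 232 = 5×40 + 32, 40 = 1×32 + 8, 32 = 4×8).
Back-substituting, 232×(-49) + 1896×(6) = 8.
Scale by -22: particular solution (1078, -132); reduce x mod 237: (130, -16).
General solution: x = 130 + 237t, y = -16 - 29t for integer t.
1136 ≤ 130 + 237t ≤ 2015 gives t ∈ [5, 7], which is 3 values.

3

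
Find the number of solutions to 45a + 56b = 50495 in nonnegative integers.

gcd(56, 45) = 1  (56 = 1·45 + 11, 45 = 4·11 + 1, 11 = 11·1).
Back-substituting, 45·(5) + 56·(-4) = 1.
Scale by 50495: one solution is (252475, -201980). Reduce a mod 56: (27, 880).
General: a = 27 + 56t, b = 880 - 45t.
a ≥ 0 ⇒ t ≥ 0; b ≥ 0 ⇒ t ≤ 19. So t ∈ [0, 19]: 20 solutions.

20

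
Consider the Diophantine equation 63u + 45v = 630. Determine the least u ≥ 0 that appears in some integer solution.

0

gcd(63, 45):
  63 = 1*45 + 18
  45 = 2*18 + 9
  18 = 2*9
so gcd(63, 45) = 9.
9 divides 630, so solutions exist.
Back-substitute for Bézout coefficients:
  9 = 45 - 2*18
  ... = 63*(-2) + 45*(3)
Scale by 630/9 = 70: (u₀, v₀) = (-140, 210).
General solution: u = -140 + 5t, v = 210 - 7t for integer t.
u ≥ 0: smallest is -140 mod 5 = 0 (at t = 28), with v = 14.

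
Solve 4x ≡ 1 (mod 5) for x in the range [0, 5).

4

gcd(5, 4) = 1  (5 = 1*4 + 1, 4 = 4*1).
Back-substituting, 4*(-1) + 5*(1) = 1.
So 4*-1 ≡ 1 (mod 5), and -1 mod 5 = 4.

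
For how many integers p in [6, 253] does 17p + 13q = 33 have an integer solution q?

gcd(17, 13) = 1.
By Bézout, 17×(-3) + 13×(4) = 1.
Particular solution: (5, -4).
General solution: p = 5 + 13t, q = -4 - 17t for integer t.
6 ≤ 5 + 13t ≤ 253 gives t ∈ [1, 19], which is 19 values.

19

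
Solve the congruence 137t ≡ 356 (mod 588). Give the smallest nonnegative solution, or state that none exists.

376

gcd(588, 137) = 1.
1 divides 356, so solutions exist.
By Bézout, 137×(-103) + 588×(24) = 1.
So 137×(-103) ≡ 1 (mod 588); multiply by 356: t ≡ -36668 (mod 588).
Smallest nonnegative: t = -36668 mod 588 = 376.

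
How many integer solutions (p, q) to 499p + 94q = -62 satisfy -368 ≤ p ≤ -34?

4

gcd(499, 94) = 1.
By Bézout, 499×(13) + 94×(-69) = 1.
Particular solution: (40, -213).
General solution: p = 40 + 94t, q = -213 - 499t for integer t.
-368 ≤ 40 + 94t ≤ -34 gives t ∈ [-4, -1], which is 4 values.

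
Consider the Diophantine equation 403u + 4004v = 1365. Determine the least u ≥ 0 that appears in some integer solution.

63

gcd(4004, 403) = 13.
13 divides 1365, so solutions exist.
By Bézout, 403·(-149) + 4004·(15) = 13.
Scale by 1365/13 = 105: (u₀, v₀) = (-15645, 1575).
General solution: u = -15645 + 308t, v = 1575 - 31t for integer t.
u ≥ 0: smallest is -15645 mod 308 = 63 (at t = 51), with v = -6.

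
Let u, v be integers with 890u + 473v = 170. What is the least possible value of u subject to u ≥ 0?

gcd(890, 473) = 1.
1 divides 170, so solutions exist.
By Bézout, 890·(76) + 473·(-143) = 1.
Scale by 170/1 = 170: (u₀, v₀) = (12920, -24310).
General solution: u = 12920 + 473t, v = -24310 - 890t for integer t.
u ≥ 0: smallest is 12920 mod 473 = 149 (at t = -27), with v = -280.

149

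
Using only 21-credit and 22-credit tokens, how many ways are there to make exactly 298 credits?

Need nonnegative integers with 21j + 22k = 298.
gcd(21, 22) = 1, and 21·(-1) + 22·(1) = 1.
So (j₀, k₀) = (-298, 298); general j = -298 + 22t, k = 298 - 21t.
j ≥ 0 ⇒ t ≥ 14; k ≥ 0 ⇒ t ≤ 14. That's 1 value of t.

1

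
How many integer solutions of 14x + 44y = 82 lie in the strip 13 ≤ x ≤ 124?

gcd(44, 14) = 2  (44 = 3×14 + 2, 14 = 7×2).
Back-substituting, 14×(-3) + 44×(1) = 2.
Scale by 41: particular solution (-123, 41); reduce x mod 22: (9, -1).
General solution: x = 9 + 22t, y = -1 - 7t for integer t.
13 ≤ 9 + 22t ≤ 124 gives t ∈ [1, 5], which is 5 values.

5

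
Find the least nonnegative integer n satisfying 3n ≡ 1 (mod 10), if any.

7

gcd(10, 3) = 1.
1 divides 1, so solutions exist.
By Bézout, 3·(-3) + 10·(1) = 1.
So 3·(-3) ≡ 1 (mod 10); multiply by 1: n ≡ -3 (mod 10).
Smallest nonnegative: n = -3 mod 10 = 7.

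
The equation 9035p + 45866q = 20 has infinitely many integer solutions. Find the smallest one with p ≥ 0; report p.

gcd(45866, 9035):
  45866 = 5×9035 + 691
  9035 = 13×691 + 52
  691 = 13×52 + 15
  52 = 3×15 + 7
  15 = 2×7 + 1
  7 = 7×1
so gcd(45866, 9035) = 1.
1 divides 20, so solutions exist.
Back-substitute for Bézout coefficients:
  1 = 15 - 2×7
  ... = 9035×(-6173) + 45866×(1216)
Scale by 20/1 = 20: (p₀, q₀) = (-123460, 24320).
General solution: p = -123460 + 45866t, q = 24320 - 9035t for integer t.
p ≥ 0: smallest is -123460 mod 45866 = 14138 (at t = 3), with q = -2785.

14138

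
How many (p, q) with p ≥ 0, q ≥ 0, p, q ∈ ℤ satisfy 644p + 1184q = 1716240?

9

gcd(1184, 644) = 4.
By Bézout, 644*(57) + 1184*(-31) = 4.
One solution: (12, 1443).
General: p = 12 + 296t, q = 1443 - 161t.
p ≥ 0 ⇒ t ≥ 0; q ≥ 0 ⇒ t ≤ 8. So t ∈ [0, 8]: 9 solutions.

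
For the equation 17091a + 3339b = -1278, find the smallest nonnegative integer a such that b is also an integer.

216

gcd(17091, 3339) = 9.
9 divides -1278, so solutions exist.
By Bézout, 17091·(-59) + 3339·(302) = 9.
Scale by -1278/9 = -142: (a₀, b₀) = (8378, -42884).
General solution: a = 8378 + 371t, b = -42884 - 1899t for integer t.
a ≥ 0: smallest is 8378 mod 371 = 216 (at t = -22), with b = -1106.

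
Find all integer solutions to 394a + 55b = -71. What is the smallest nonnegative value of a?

41

gcd(394, 55) = 1  (394 = 7·55 + 9, 55 = 6·9 + 1, 9 = 9·1).
1 divides -71, so solutions exist.
Back-substituting, 394·(-6) + 55·(43) = 1.
Scale by -71/1 = -71: (a₀, b₀) = (426, -3053).
General solution: a = 426 + 55t, b = -3053 - 394t for integer t.
a ≥ 0: smallest is 426 mod 55 = 41 (at t = -7), with b = -295.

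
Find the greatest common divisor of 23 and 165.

gcd(165, 23):
  165 = 7*23 + 4
  23 = 5*4 + 3
  4 = 1*3 + 1
  3 = 3*1
so gcd(165, 23) = 1.

1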